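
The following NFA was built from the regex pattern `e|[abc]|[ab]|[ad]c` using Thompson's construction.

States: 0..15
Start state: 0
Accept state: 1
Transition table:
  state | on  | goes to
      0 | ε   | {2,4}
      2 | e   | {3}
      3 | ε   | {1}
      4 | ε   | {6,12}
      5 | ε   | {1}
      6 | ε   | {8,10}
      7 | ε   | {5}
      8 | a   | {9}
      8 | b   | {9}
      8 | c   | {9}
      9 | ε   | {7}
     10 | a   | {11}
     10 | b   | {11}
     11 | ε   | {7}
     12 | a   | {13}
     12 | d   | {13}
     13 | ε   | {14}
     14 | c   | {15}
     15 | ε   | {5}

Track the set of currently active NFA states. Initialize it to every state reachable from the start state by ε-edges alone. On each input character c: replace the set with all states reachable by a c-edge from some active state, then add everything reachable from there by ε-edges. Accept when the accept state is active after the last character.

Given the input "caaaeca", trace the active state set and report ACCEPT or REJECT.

S₀ = ε-closure({0}) = {0,2,4,6,8,10,12}
'c' @ 1: {1,5,7,9}  (accept∈set)
'a' @ 2: {}  — state set empty
rest 'aaeca' ignored (set empty)
end set {} — state 1 not in

Answer: REJECT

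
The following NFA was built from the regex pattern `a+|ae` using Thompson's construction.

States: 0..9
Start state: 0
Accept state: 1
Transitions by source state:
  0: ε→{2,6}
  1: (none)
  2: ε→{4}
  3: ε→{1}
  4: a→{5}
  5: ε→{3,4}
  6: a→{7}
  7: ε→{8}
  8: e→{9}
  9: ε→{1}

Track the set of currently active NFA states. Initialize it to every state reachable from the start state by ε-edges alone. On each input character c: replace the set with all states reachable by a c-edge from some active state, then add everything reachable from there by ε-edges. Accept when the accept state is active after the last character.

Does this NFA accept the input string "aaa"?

Answer: ACCEPT

Trace:
start: ε-closure({0}) = {0,2,4,6}
'a' @ 1: {1,3,4,5,7,8}  (accept∈set)
'a' @ 2: {1,3,4,5}  (accept∈set)
'a' @ 3: {1,3,4,5}  (accept∈set)
final: {1,3,4,5}; accept 1 in set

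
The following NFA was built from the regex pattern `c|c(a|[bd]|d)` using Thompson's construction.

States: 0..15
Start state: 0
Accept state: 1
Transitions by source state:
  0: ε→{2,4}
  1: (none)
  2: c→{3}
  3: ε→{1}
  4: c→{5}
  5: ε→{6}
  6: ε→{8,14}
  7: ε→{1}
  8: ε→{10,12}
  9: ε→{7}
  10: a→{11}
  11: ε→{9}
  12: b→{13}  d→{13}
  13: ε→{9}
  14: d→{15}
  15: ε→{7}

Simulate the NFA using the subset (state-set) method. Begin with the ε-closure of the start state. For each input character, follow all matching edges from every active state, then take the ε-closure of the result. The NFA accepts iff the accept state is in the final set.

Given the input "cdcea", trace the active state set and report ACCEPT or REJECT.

Answer: REJECT

Trace:
initial (ε-close {0}): {0,2,4}
'c' @ 1: {1,3,5,6,8,10,12,14}  [accepting]
'd' @ 2: {1,7,9,13,15}  [accepting]
'c' @ 3: {}  — no active states
rest 'ea' ignored (set empty)
final: {}; accept 1 not in set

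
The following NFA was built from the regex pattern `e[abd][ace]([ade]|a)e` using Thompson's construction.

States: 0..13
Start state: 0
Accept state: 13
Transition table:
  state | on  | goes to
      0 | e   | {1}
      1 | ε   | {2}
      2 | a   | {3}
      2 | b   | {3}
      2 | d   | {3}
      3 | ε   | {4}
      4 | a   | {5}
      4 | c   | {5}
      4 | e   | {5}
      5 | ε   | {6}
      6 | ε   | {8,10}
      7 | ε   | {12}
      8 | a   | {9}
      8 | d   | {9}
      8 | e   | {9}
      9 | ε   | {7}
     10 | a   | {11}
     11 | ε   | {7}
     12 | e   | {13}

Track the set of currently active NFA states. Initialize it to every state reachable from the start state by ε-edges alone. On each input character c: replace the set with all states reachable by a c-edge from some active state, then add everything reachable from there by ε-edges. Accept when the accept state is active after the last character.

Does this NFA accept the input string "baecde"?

Answer: REJECT

Steps:
S₀ = ε-closure({0}) = {0}
'b' @ 1: {}  — dead — no transitions
rest 'aecde' ignored (set empty)
after full input: {}  (accept=13 not in)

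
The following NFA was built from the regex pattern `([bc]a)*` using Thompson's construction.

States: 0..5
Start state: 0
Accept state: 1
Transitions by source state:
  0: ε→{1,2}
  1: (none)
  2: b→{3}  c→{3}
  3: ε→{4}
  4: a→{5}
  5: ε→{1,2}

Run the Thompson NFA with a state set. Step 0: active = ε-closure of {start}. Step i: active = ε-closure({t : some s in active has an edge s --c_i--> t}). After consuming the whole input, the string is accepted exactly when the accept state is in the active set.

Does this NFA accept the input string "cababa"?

start: ε-closure({0}) = {0,1,2}
'c' @ 1: {3,4}
'a' @ 2: {1,2,5}  [accepting]
'b' @ 3: {3,4}
'a' @ 4: {1,2,5}  [accepting]
'b' @ 5: {3,4}
'a' @ 6: {1,2,5}  [accepting]
final: {1,2,5}; accept 1 in set

Answer: ACCEPT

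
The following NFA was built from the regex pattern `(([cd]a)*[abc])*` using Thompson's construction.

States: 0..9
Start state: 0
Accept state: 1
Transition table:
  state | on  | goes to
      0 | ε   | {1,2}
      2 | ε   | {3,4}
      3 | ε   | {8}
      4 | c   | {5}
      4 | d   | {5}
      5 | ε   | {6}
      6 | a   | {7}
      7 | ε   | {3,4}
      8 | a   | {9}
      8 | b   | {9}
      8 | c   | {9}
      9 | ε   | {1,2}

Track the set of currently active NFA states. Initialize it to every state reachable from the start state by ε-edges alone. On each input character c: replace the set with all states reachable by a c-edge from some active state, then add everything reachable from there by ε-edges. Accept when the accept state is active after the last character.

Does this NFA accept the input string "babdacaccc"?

Answer: ACCEPT

Steps:
start: ε-closure({0}) = {0,1,2,3,4,8}
'b' @ 1: {1,2,3,4,8,9}  [accepting]
'a' @ 2: {1,2,3,4,8,9}  [accepting]
'b' @ 3: {1,2,3,4,8,9}  [accepting]
'd' @ 4: {5,6}
'a' @ 5: {3,4,7,8}
'c' @ 6: {1,2,3,4,5,6,8,9}  [accepting]
'a' @ 7: {1,2,3,4,7,8,9}  [accepting]
'c' @ 8: {1,2,3,4,5,6,8,9}  [accepting]
'c' @ 9: {1,2,3,4,5,6,8,9}  [accepting]
'c' @ 10: {1,2,3,4,5,6,8,9}  [accepting]
after full input: {1,2,3,4,5,6,8,9}  (accept=1 in)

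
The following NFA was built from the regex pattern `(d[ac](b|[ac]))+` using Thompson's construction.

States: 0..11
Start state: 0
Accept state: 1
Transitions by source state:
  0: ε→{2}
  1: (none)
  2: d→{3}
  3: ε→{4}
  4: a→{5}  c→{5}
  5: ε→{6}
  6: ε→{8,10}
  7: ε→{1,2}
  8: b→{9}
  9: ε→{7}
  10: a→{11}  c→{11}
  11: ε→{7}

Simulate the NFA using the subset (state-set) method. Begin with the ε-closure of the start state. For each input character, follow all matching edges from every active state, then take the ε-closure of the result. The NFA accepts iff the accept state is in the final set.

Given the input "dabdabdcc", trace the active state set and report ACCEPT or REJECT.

Answer: ACCEPT

Trace:
initial (ε-close {0}): {0,2}
'd' @ 1: {3,4}
'a' @ 2: {5,6,8,10}
'b' @ 3: {1,2,7,9}  [accepting]
'd' @ 4: {3,4}
'a' @ 5: {5,6,8,10}
'b' @ 6: {1,2,7,9}  [accepting]
'd' @ 7: {3,4}
'c' @ 8: {5,6,8,10}
'c' @ 9: {1,2,7,11}  [accepting]
final: {1,2,7,11}; accept 1 in set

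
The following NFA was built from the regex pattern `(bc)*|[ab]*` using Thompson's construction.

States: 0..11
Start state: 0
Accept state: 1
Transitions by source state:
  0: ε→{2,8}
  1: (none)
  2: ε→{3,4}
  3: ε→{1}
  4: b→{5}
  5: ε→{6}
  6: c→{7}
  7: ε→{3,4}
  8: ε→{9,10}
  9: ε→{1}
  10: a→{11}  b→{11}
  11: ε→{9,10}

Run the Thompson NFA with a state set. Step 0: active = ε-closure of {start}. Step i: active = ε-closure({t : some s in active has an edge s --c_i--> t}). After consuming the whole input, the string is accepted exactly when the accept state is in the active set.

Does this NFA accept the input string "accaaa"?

Answer: REJECT

Steps:
S₀ = ε-closure({0}) = {0,1,2,3,4,8,9,10}
'a' @ 1: {1,9,10,11}  ✓accept
'c' @ 2: {}  — state set empty
rest 'caaa' ignored (set empty)
after full input: {}  (accept=1 not in)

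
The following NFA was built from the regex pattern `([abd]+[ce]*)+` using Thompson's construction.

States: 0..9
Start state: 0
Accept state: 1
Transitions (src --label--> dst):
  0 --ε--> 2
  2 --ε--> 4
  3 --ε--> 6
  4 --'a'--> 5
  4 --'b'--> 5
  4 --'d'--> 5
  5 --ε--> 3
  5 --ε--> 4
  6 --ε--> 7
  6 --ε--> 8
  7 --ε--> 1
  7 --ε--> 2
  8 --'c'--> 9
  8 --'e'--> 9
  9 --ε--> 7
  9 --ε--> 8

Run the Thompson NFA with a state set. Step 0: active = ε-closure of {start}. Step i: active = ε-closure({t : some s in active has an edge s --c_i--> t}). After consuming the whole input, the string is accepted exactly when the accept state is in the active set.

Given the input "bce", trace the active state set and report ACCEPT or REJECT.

start: ε-closure({0}) = {0,2,4}
'b' @ 1: {1,2,3,4,5,6,7,8}  [accepting]
'c' @ 2: {1,2,4,7,8,9}  [accepting]
'e' @ 3: {1,2,4,7,8,9}  [accepting]
end set {1,2,4,7,8,9} — state 1 in

Answer: ACCEPT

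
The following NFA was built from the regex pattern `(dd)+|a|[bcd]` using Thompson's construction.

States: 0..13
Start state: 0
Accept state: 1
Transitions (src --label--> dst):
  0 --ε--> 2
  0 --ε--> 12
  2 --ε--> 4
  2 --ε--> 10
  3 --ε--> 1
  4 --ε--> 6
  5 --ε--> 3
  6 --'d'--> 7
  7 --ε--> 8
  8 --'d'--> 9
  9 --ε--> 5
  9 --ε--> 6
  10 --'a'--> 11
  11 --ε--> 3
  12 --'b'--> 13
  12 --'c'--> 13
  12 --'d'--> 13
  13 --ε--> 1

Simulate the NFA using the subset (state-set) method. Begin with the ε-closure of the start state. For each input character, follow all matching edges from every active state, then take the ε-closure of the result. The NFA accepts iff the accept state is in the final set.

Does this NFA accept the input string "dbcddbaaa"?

Answer: REJECT

Steps:
S₀ = ε-closure({0}) = {0,2,4,6,10,12}
'd' @ 1: {1,7,8,13}  (accept∈set)
'b' @ 2: {}  — state set empty
rest 'cddbaaa' ignored (set empty)
end set {} — state 1 not in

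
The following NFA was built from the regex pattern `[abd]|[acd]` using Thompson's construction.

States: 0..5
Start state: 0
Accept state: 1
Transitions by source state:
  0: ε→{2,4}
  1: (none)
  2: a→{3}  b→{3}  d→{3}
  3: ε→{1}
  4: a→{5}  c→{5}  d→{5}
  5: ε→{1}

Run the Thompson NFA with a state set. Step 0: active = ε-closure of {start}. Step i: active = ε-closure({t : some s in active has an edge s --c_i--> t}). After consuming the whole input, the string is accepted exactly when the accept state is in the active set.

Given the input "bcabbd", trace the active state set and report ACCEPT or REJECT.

Answer: REJECT

Derivation:
start: ε-closure({0}) = {0,2,4}
'b' @ 1: {1,3}  (accept∈set)
'c' @ 2: {}  — state set empty
rest 'abbd' ignored (set empty)
final: {}; accept 1 not in set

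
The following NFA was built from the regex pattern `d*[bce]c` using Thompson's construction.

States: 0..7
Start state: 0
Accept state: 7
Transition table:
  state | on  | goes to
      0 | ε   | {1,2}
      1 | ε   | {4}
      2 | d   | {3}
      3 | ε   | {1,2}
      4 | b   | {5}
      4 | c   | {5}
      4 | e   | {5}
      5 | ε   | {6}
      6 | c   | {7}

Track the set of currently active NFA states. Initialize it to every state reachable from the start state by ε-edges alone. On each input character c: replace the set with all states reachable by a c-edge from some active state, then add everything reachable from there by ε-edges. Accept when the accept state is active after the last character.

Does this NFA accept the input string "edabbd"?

Answer: REJECT

Steps:
initial (ε-close {0}): {0,1,2,4}
'e' @ 1: {5,6}
'd' @ 2: {}  — dead — no transitions
rest 'abbd' ignored (set empty)
end set {} — state 7 not in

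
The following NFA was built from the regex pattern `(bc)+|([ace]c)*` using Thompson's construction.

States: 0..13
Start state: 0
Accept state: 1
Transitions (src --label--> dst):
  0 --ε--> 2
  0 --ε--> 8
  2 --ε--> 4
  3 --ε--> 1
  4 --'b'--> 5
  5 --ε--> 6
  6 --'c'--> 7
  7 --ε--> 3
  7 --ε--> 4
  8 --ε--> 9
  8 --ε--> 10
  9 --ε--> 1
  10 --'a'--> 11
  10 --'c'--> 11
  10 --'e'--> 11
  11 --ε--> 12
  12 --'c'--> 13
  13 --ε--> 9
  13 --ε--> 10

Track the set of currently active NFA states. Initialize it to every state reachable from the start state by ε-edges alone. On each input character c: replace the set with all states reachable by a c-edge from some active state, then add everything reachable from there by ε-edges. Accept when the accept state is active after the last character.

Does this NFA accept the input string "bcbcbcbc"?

Answer: ACCEPT

Derivation:
start: ε-closure({0}) = {0,1,2,4,8,9,10}
'b' @ 1: {5,6}
'c' @ 2: {1,3,4,7}  (accept∈set)
'b' @ 3: {5,6}
'c' @ 4: {1,3,4,7}  (accept∈set)
'b' @ 5: {5,6}
'c' @ 6: {1,3,4,7}  (accept∈set)
'b' @ 7: {5,6}
'c' @ 8: {1,3,4,7}  (accept∈set)
final: {1,3,4,7}; accept 1 in set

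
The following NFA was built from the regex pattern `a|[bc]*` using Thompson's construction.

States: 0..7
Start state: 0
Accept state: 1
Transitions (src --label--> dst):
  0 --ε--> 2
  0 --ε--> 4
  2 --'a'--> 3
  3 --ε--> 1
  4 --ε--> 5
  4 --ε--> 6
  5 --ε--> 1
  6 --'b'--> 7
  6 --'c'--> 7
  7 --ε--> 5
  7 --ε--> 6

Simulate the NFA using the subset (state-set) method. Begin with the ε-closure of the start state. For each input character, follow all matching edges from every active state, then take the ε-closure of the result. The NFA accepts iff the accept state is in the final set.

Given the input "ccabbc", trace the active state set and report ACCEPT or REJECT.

Answer: REJECT

Steps:
S₀ = ε-closure({0}) = {0,1,2,4,5,6}
'c' @ 1: {1,5,6,7}  ✓accept
'c' @ 2: {1,5,6,7}  ✓accept
'a' @ 3: {}  — no active states
rest 'bbc' ignored (set empty)
end set {} — state 1 not in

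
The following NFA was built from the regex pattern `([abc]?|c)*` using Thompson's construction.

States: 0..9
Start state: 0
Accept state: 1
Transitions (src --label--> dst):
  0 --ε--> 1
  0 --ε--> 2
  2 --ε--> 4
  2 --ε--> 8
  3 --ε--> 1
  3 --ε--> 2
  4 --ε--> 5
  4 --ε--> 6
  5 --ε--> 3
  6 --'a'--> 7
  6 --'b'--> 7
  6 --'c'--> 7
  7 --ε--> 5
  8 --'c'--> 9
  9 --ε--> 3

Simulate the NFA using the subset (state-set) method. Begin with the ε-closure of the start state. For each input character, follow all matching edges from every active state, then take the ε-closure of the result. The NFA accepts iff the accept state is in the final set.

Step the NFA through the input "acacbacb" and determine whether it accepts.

start: ε-closure({0}) = {0,1,2,3,4,5,6,8}
'a' @ 1: {1,2,3,4,5,6,7,8}  (accept∈set)
'c' @ 2: {1,2,3,4,5,6,7,8,9}  (accept∈set)
'a' @ 3: {1,2,3,4,5,6,7,8}  (accept∈set)
'c' @ 4: {1,2,3,4,5,6,7,8,9}  (accept∈set)
'b' @ 5: {1,2,3,4,5,6,7,8}  (accept∈set)
'a' @ 6: {1,2,3,4,5,6,7,8}  (accept∈set)
'c' @ 7: {1,2,3,4,5,6,7,8,9}  (accept∈set)
'b' @ 8: {1,2,3,4,5,6,7,8}  (accept∈set)
end set {1,2,3,4,5,6,7,8} — state 1 in

Answer: ACCEPT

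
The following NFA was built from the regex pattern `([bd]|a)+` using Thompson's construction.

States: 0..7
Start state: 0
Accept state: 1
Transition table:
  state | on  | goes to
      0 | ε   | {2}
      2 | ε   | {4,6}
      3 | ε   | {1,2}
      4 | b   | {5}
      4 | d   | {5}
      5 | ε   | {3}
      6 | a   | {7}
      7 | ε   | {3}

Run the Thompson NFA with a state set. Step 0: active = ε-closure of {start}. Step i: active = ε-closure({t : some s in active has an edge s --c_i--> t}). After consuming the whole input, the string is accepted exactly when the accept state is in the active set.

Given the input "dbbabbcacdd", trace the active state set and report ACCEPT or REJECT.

Answer: REJECT

Derivation:
initial (ε-close {0}): {0,2,4,6}
'd' @ 1: {1,2,3,4,5,6}  (accept∈set)
'b' @ 2: {1,2,3,4,5,6}  (accept∈set)
'b' @ 3: {1,2,3,4,5,6}  (accept∈set)
'a' @ 4: {1,2,3,4,6,7}  (accept∈set)
'b' @ 5: {1,2,3,4,5,6}  (accept∈set)
'b' @ 6: {1,2,3,4,5,6}  (accept∈set)
'c' @ 7: {}  — state set empty
rest 'acdd' ignored (set empty)
after full input: {}  (accept=1 not in)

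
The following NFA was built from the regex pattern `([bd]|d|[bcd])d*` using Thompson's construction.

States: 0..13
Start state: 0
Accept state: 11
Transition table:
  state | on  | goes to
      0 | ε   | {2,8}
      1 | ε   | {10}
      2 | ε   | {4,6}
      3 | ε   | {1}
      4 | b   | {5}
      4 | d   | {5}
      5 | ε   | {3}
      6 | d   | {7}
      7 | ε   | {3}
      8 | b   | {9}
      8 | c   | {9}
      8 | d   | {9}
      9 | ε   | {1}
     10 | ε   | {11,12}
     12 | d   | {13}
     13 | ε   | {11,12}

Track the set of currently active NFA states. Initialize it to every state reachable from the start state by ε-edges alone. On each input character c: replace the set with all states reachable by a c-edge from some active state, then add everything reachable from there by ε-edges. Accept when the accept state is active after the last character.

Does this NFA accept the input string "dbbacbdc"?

Answer: REJECT

Steps:
initial (ε-close {0}): {0,2,4,6,8}
'd' @ 1: {1,3,5,7,9,10,11,12}  [accepting]
'b' @ 2: {}  — state set empty
rest 'bacbdc' ignored (set empty)
after full input: {}  (accept=11 not in)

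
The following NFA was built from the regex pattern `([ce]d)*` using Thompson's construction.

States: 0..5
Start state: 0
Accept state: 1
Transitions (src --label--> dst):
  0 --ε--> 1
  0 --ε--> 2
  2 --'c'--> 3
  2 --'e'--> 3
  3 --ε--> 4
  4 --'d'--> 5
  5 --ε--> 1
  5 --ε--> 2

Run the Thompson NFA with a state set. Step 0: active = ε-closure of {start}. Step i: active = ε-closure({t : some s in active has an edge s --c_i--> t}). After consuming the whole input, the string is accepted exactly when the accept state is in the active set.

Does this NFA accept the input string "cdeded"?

initial (ε-close {0}): {0,1,2}
'c' @ 1: {3,4}
'd' @ 2: {1,2,5}  [accepting]
'e' @ 3: {3,4}
'd' @ 4: {1,2,5}  [accepting]
'e' @ 5: {3,4}
'd' @ 6: {1,2,5}  [accepting]
final: {1,2,5}; accept 1 in set

Answer: ACCEPT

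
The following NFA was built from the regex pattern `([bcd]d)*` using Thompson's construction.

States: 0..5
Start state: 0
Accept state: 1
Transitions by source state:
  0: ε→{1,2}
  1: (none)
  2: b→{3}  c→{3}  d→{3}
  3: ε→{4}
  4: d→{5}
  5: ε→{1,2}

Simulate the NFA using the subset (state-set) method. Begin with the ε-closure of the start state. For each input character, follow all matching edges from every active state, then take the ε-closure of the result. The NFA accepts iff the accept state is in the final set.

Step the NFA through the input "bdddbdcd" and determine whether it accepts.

Answer: ACCEPT

Derivation:
initial (ε-close {0}): {0,1,2}
'b' @ 1: {3,4}
'd' @ 2: {1,2,5}  (accept∈set)
'd' @ 3: {3,4}
'd' @ 4: {1,2,5}  (accept∈set)
'b' @ 5: {3,4}
'd' @ 6: {1,2,5}  (accept∈set)
'c' @ 7: {3,4}
'd' @ 8: {1,2,5}  (accept∈set)
end set {1,2,5} — state 1 in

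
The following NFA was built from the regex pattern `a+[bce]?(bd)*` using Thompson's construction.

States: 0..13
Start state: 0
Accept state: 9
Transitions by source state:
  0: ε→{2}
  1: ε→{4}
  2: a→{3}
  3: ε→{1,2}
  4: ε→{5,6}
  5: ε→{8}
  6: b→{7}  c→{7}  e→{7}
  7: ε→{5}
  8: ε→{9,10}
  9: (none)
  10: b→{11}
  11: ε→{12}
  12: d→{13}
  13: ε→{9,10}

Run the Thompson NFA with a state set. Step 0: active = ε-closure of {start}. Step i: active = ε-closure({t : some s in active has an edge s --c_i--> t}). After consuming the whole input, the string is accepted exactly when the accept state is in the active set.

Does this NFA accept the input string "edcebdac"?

S₀ = ε-closure({0}) = {0,2}
'e' @ 1: {}  — no active states
rest 'dcebdac' ignored (set empty)
final: {}; accept 9 not in set

Answer: REJECT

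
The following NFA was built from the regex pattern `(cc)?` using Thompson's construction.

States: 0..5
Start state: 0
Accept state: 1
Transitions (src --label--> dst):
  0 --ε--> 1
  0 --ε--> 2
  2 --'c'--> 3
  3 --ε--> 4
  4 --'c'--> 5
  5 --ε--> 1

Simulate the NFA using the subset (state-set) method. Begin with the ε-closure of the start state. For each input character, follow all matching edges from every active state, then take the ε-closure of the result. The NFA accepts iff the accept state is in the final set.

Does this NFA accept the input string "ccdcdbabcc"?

Answer: REJECT

Derivation:
initial (ε-close {0}): {0,1,2}
'c' @ 1: {3,4}
'c' @ 2: {1,5}  (accept∈set)
'd' @ 3: {}  — state set empty
rest 'cdbabcc' ignored (set empty)
final: {}; accept 1 not in set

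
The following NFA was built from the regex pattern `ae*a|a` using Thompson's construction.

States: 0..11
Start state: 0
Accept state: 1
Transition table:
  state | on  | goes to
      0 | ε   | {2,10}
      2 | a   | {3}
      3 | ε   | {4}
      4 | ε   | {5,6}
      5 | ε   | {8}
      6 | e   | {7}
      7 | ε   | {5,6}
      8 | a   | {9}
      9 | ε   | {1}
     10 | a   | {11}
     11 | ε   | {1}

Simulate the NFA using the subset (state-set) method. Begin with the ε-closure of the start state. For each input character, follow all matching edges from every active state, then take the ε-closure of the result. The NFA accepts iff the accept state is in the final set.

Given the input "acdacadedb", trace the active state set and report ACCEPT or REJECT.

initial (ε-close {0}): {0,2,10}
'a' @ 1: {1,3,4,5,6,8,11}  (accept∈set)
'c' @ 2: {}  — dead — no transitions
rest 'dacadedb' ignored (set empty)
end set {} — state 1 not in

Answer: REJECT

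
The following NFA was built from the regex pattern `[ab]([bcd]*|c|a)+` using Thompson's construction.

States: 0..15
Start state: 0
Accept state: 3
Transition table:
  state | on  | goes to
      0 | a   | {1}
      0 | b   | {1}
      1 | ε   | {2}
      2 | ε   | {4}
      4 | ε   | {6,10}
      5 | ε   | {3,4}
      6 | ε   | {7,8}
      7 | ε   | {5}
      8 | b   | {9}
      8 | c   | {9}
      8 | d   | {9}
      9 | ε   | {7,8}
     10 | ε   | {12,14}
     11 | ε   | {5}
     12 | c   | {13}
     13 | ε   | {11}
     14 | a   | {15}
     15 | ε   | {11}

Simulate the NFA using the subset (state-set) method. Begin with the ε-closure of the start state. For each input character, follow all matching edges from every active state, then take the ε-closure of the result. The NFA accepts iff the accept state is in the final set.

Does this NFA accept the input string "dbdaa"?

Answer: REJECT

Derivation:
S₀ = ε-closure({0}) = {0}
'd' @ 1: {}  — state set empty
rest 'bdaa' ignored (set empty)
end set {} — state 3 not in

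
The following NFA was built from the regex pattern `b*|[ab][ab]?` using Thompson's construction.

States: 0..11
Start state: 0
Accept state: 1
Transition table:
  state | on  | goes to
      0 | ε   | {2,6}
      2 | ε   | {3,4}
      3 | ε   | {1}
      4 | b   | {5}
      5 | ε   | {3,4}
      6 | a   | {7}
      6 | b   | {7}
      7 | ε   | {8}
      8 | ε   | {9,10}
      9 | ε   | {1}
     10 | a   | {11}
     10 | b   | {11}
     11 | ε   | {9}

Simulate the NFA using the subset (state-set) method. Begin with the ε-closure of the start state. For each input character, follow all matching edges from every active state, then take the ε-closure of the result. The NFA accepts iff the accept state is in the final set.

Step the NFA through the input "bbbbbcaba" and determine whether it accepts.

S₀ = ε-closure({0}) = {0,1,2,3,4,6}
'b' @ 1: {1,3,4,5,7,8,9,10}  (accept∈set)
'b' @ 2: {1,3,4,5,9,11}  (accept∈set)
'b' @ 3: {1,3,4,5}  (accept∈set)
'b' @ 4: {1,3,4,5}  (accept∈set)
'b' @ 5: {1,3,4,5}  (accept∈set)
'c' @ 6: {}  — dead — no transitions
rest 'aba' ignored (set empty)
end set {} — state 1 not in

Answer: REJECT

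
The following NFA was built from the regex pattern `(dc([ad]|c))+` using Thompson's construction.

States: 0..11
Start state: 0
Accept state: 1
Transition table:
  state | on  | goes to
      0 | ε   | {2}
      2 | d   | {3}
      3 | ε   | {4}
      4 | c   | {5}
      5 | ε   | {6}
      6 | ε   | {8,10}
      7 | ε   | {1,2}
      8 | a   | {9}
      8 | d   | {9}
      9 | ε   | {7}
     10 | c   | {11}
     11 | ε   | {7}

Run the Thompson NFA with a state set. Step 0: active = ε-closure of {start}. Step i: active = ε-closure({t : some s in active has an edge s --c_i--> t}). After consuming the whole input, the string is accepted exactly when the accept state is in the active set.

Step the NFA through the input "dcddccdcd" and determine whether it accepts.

initial (ε-close {0}): {0,2}
'd' @ 1: {3,4}
'c' @ 2: {5,6,8,10}
'd' @ 3: {1,2,7,9}  [accepting]
'd' @ 4: {3,4}
'c' @ 5: {5,6,8,10}
'c' @ 6: {1,2,7,11}  [accepting]
'd' @ 7: {3,4}
'c' @ 8: {5,6,8,10}
'd' @ 9: {1,2,7,9}  [accepting]
end set {1,2,7,9} — state 1 in

Answer: ACCEPT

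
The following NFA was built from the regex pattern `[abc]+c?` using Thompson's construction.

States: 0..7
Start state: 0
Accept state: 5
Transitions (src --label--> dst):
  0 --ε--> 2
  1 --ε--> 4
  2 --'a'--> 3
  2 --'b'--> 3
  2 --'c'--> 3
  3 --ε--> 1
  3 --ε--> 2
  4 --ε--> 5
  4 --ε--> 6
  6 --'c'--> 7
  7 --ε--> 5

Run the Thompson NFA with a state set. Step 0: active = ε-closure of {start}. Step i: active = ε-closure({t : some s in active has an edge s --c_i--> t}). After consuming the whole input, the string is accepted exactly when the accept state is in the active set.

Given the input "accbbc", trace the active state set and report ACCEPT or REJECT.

S₀ = ε-closure({0}) = {0,2}
'a' @ 1: {1,2,3,4,5,6}  (accept∈set)
'c' @ 2: {1,2,3,4,5,6,7}  (accept∈set)
'c' @ 3: {1,2,3,4,5,6,7}  (accept∈set)
'b' @ 4: {1,2,3,4,5,6}  (accept∈set)
'b' @ 5: {1,2,3,4,5,6}  (accept∈set)
'c' @ 6: {1,2,3,4,5,6,7}  (accept∈set)
end set {1,2,3,4,5,6,7} — state 5 in

Answer: ACCEPT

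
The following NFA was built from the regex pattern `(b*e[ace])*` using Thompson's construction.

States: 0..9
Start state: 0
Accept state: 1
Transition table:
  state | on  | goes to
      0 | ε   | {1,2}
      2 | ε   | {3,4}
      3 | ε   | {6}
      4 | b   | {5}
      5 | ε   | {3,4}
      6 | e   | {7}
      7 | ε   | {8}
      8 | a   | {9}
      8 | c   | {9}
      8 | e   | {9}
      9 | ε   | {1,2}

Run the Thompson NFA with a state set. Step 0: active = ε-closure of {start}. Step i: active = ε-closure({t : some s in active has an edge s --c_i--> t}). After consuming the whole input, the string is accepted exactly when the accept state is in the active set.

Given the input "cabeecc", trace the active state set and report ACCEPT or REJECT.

Answer: REJECT

Derivation:
start: ε-closure({0}) = {0,1,2,3,4,6}
'c' @ 1: {}  — state set empty
rest 'abeecc' ignored (set empty)
final: {}; accept 1 not in set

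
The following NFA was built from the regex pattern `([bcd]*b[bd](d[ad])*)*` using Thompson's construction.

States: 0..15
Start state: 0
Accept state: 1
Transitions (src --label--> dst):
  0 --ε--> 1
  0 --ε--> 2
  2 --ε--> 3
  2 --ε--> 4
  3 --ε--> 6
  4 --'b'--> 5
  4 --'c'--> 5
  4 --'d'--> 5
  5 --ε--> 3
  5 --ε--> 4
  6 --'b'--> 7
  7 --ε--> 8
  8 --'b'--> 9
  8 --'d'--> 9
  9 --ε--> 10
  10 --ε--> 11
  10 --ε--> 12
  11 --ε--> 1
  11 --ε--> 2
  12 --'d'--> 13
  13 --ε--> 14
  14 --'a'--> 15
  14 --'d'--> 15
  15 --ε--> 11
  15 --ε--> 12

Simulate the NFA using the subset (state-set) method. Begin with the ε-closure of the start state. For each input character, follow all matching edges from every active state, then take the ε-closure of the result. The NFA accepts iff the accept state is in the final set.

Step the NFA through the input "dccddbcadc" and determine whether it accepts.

S₀ = ε-closure({0}) = {0,1,2,3,4,6}
'd' @ 1: {3,4,5,6}
'c' @ 2: {3,4,5,6}
'c' @ 3: {3,4,5,6}
'd' @ 4: {3,4,5,6}
'd' @ 5: {3,4,5,6}
'b' @ 6: {3,4,5,6,7,8}
'c' @ 7: {3,4,5,6}
'a' @ 8: {}  — state set empty
rest 'dc' ignored (set empty)
end set {} — state 1 not in

Answer: REJECT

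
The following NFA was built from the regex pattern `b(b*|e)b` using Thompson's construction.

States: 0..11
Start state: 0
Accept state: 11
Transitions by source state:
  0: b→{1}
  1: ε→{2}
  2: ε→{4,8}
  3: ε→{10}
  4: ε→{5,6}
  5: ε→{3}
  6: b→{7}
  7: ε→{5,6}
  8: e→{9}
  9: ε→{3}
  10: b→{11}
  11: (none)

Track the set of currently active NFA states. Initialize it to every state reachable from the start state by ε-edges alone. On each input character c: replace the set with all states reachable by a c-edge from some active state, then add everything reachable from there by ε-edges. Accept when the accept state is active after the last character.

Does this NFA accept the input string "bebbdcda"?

Answer: REJECT

Derivation:
initial (ε-close {0}): {0}
'b' @ 1: {1,2,3,4,5,6,8,10}
'e' @ 2: {3,9,10}
'b' @ 3: {11}  (accept∈set)
'b' @ 4: {}  — no active states
rest 'dcda' ignored (set empty)
after full input: {}  (accept=11 not in)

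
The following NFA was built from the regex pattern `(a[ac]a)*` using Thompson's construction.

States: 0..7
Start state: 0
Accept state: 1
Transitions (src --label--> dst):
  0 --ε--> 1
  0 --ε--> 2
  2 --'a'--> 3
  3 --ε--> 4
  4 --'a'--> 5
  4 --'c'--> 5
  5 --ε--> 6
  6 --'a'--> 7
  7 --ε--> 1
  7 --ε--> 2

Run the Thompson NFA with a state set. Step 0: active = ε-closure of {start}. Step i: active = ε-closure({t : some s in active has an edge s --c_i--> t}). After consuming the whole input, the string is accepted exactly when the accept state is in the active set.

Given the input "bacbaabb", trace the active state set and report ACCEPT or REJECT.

S₀ = ε-closure({0}) = {0,1,2}
'b' @ 1: {}  — state set empty
rest 'acbaabb' ignored (set empty)
after full input: {}  (accept=1 not in)

Answer: REJECT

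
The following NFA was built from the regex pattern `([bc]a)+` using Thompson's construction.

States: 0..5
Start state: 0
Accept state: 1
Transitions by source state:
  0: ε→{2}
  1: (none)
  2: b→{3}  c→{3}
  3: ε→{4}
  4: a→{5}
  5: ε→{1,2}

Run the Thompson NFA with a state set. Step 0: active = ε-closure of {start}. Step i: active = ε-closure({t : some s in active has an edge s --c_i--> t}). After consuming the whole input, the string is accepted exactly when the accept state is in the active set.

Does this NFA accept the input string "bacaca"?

Answer: ACCEPT

Trace:
S₀ = ε-closure({0}) = {0,2}
'b' @ 1: {3,4}
'a' @ 2: {1,2,5}  (accept∈set)
'c' @ 3: {3,4}
'a' @ 4: {1,2,5}  (accept∈set)
'c' @ 5: {3,4}
'a' @ 6: {1,2,5}  (accept∈set)
final: {1,2,5}; accept 1 in set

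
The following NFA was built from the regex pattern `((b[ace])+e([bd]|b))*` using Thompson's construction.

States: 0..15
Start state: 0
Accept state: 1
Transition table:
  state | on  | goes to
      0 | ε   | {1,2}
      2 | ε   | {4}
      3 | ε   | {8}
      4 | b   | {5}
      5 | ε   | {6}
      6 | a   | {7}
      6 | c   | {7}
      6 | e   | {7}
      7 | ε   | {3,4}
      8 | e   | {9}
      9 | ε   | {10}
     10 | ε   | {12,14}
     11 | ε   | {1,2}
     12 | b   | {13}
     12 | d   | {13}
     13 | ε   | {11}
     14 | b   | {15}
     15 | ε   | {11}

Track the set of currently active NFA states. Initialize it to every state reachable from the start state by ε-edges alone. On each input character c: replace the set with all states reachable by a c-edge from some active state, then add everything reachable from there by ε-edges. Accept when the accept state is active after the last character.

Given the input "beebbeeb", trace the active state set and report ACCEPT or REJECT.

start: ε-closure({0}) = {0,1,2,4}
'b' @ 1: {5,6}
'e' @ 2: {3,4,7,8}
'e' @ 3: {9,10,12,14}
'b' @ 4: {1,2,4,11,13,15}  [accepting]
'b' @ 5: {5,6}
'e' @ 6: {3,4,7,8}
'e' @ 7: {9,10,12,14}
'b' @ 8: {1,2,4,11,13,15}  [accepting]
end set {1,2,4,11,13,15} — state 1 in

Answer: ACCEPT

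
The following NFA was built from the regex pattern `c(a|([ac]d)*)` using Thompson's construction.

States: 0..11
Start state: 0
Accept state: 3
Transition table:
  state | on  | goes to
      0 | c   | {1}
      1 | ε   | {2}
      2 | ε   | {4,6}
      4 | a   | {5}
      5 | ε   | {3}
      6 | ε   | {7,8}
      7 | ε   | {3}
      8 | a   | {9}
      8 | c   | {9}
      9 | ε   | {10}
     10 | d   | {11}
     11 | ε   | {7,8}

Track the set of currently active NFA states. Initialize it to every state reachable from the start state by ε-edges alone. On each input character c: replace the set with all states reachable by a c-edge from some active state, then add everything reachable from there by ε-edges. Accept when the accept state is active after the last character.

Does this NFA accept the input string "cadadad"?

start: ε-closure({0}) = {0}
'c' @ 1: {1,2,3,4,6,7,8}  ✓accept
'a' @ 2: {3,5,9,10}  ✓accept
'd' @ 3: {3,7,8,11}  ✓accept
'a' @ 4: {9,10}
'd' @ 5: {3,7,8,11}  ✓accept
'a' @ 6: {9,10}
'd' @ 7: {3,7,8,11}  ✓accept
after full input: {3,7,8,11}  (accept=3 in)

Answer: ACCEPT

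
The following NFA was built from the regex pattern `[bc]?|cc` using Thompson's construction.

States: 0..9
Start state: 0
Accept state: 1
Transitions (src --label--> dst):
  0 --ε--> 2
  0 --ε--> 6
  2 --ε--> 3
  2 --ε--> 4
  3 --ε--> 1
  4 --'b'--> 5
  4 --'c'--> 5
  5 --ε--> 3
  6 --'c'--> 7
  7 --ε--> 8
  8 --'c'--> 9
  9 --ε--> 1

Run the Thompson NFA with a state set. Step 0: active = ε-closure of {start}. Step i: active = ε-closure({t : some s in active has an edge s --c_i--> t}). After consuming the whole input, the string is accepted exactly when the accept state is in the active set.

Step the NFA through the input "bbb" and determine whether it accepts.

S₀ = ε-closure({0}) = {0,1,2,3,4,6}
'b' @ 1: {1,3,5}  [accepting]
'b' @ 2: {}  — state set empty
rest 'b' ignored (set empty)
end set {} — state 1 not in

Answer: REJECT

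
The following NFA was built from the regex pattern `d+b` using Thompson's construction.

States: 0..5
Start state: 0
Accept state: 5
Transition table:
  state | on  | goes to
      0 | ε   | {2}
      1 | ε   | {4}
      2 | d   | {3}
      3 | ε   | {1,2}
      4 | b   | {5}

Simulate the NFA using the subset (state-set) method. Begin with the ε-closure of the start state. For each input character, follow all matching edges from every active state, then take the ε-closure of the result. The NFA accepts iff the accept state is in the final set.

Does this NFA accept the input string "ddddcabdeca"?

S₀ = ε-closure({0}) = {0,2}
'd' @ 1: {1,2,3,4}
'd' @ 2: {1,2,3,4}
'd' @ 3: {1,2,3,4}
'd' @ 4: {1,2,3,4}
'c' @ 5: {}  — no active states
rest 'abdeca' ignored (set empty)
after full input: {}  (accept=5 not in)

Answer: REJECT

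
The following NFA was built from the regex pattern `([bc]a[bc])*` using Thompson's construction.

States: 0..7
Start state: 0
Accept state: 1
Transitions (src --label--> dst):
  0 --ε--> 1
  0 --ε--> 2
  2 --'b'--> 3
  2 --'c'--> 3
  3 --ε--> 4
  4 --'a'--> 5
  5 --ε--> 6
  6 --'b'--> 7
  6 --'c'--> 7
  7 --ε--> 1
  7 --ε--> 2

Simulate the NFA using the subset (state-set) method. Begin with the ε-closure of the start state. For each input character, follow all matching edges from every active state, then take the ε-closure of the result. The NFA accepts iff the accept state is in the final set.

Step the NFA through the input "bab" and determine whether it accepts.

Answer: ACCEPT

Steps:
S₀ = ε-closure({0}) = {0,1,2}
'b' @ 1: {3,4}
'a' @ 2: {5,6}
'b' @ 3: {1,2,7}  [accepting]
final: {1,2,7}; accept 1 in set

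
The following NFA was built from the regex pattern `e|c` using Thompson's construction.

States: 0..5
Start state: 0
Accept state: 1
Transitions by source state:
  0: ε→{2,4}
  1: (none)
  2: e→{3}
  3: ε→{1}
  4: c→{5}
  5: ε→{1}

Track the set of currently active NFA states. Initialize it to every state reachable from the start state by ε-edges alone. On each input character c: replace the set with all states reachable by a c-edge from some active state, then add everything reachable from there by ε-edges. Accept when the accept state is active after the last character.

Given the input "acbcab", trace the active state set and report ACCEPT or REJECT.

S₀ = ε-closure({0}) = {0,2,4}
'a' @ 1: {}  — dead — no transitions
rest 'cbcab' ignored (set empty)
after full input: {}  (accept=1 not in)

Answer: REJECT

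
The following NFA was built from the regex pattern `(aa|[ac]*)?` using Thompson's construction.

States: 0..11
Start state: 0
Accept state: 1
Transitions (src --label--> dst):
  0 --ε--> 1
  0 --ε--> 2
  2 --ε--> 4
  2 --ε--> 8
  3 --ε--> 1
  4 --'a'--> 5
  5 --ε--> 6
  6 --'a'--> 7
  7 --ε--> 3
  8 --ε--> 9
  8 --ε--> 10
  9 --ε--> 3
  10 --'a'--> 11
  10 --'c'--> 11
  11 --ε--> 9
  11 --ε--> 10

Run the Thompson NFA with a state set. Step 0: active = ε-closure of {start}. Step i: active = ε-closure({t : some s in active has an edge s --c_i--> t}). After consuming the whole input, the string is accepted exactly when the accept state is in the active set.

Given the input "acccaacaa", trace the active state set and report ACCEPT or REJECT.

S₀ = ε-closure({0}) = {0,1,2,3,4,8,9,10}
'a' @ 1: {1,3,5,6,9,10,11}  (accept∈set)
'c' @ 2: {1,3,9,10,11}  (accept∈set)
'c' @ 3: {1,3,9,10,11}  (accept∈set)
'c' @ 4: {1,3,9,10,11}  (accept∈set)
'a' @ 5: {1,3,9,10,11}  (accept∈set)
'a' @ 6: {1,3,9,10,11}  (accept∈set)
'c' @ 7: {1,3,9,10,11}  (accept∈set)
'a' @ 8: {1,3,9,10,11}  (accept∈set)
'a' @ 9: {1,3,9,10,11}  (accept∈set)
final: {1,3,9,10,11}; accept 1 in set

Answer: ACCEPT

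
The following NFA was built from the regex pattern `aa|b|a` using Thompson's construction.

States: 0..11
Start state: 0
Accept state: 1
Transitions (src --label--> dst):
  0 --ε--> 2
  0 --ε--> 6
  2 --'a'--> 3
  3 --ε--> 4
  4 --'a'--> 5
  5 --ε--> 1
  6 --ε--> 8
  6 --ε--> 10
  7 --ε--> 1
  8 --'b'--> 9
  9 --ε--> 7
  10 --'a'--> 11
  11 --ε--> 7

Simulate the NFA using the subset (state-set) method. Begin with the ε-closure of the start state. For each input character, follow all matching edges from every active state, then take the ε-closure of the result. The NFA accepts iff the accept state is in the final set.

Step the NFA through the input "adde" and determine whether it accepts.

S₀ = ε-closure({0}) = {0,2,6,8,10}
'a' @ 1: {1,3,4,7,11}  [accepting]
'd' @ 2: {}  — state set empty
rest 'de' ignored (set empty)
after full input: {}  (accept=1 not in)

Answer: REJECT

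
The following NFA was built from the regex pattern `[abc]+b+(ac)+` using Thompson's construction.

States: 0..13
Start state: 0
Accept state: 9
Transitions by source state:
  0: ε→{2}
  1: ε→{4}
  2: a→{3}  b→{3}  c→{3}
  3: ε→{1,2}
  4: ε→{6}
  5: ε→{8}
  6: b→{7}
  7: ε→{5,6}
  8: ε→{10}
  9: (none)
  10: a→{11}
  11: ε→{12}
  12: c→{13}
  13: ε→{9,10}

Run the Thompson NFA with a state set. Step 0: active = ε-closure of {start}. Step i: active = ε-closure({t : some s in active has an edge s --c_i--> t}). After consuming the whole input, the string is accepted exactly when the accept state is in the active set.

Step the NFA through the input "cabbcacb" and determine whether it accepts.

start: ε-closure({0}) = {0,2}
'c' @ 1: {1,2,3,4,6}
'a' @ 2: {1,2,3,4,6}
'b' @ 3: {1,2,3,4,5,6,7,8,10}
'b' @ 4: {1,2,3,4,5,6,7,8,10}
'c' @ 5: {1,2,3,4,6}
'a' @ 6: {1,2,3,4,6}
'c' @ 7: {1,2,3,4,6}
'b' @ 8: {1,2,3,4,5,6,7,8,10}
after full input: {1,2,3,4,5,6,7,8,10}  (accept=9 not in)

Answer: REJECT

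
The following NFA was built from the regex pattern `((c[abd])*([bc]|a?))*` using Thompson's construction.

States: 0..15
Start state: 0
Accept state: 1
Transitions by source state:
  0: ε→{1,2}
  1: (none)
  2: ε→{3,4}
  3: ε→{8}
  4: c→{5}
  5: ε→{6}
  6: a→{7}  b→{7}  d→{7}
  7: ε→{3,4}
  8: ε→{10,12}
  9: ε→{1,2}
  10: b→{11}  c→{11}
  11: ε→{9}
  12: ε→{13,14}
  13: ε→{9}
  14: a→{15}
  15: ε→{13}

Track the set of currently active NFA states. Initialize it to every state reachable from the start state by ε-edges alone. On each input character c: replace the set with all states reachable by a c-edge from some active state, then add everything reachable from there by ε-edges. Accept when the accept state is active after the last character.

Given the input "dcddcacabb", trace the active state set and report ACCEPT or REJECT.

start: ε-closure({0}) = {0,1,2,3,4,8,9,10,12,13,14}
'd' @ 1: {}  — no active states
rest 'cddcacabb' ignored (set empty)
after full input: {}  (accept=1 not in)

Answer: REJECT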